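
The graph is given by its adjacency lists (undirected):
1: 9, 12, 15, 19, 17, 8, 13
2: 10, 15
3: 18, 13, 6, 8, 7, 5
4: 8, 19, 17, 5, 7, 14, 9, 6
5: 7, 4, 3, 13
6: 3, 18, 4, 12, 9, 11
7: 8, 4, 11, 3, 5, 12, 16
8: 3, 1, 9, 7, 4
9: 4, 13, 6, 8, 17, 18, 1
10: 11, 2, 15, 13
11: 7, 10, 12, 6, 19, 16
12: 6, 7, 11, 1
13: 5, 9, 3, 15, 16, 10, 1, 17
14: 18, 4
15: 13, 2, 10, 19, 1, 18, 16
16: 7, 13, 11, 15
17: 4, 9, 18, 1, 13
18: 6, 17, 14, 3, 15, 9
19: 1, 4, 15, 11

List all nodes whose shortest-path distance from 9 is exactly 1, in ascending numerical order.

Level 0: 9
Level 1: 1, 4, 6, 8, 13, 17, 18
Level 2: 3, 5, 7, 10, 11, 12, 14, 15, 16, 19
Level 3: 2

1, 4, 6, 8, 13, 17, 18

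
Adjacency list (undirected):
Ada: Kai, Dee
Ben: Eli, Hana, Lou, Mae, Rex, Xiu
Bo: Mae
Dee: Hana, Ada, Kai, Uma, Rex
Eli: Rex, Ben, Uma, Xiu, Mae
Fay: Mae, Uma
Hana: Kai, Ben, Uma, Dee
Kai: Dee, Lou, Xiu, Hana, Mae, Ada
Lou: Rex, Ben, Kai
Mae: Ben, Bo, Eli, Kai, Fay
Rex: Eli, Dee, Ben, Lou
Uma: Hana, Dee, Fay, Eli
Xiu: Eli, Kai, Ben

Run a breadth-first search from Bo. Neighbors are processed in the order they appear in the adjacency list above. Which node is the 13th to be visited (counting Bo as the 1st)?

Visit Bo; enqueue Mae → queue [Mae]
Visit Mae; enqueue Ben, Eli, Kai, Fay → queue [Ben, Eli, Kai, Fay]
Visit Ben; enqueue Hana, Lou, Rex, Xiu → queue [Eli, Kai, Fay, Hana, Lou, Rex, Xiu]
Visit Eli; enqueue Uma → queue [Kai, Fay, Hana, Lou, Rex, Xiu, Uma]
Visit Kai; enqueue Dee, Ada → queue [Fay, Hana, Lou, Rex, Xiu, Uma, Dee, Ada]
Visit Fay → queue [Hana, Lou, Rex, Xiu, Uma, Dee, Ada]
Visit Hana → queue [Lou, Rex, Xiu, Uma, Dee, Ada]
Visit Lou → queue [Rex, Xiu, Uma, Dee, Ada]
Visit Rex → queue [Xiu, Uma, Dee, Ada]
Visit Xiu → queue [Uma, Dee, Ada]
Visit Uma → queue [Dee, Ada]
Visit Dee → queue [Ada]
Visit Ada → queue []

Visit order: Bo, Mae, Ben, Eli, Kai, Fay, Hana, Lou, Rex, Xiu, Uma, Dee, Ada

Ada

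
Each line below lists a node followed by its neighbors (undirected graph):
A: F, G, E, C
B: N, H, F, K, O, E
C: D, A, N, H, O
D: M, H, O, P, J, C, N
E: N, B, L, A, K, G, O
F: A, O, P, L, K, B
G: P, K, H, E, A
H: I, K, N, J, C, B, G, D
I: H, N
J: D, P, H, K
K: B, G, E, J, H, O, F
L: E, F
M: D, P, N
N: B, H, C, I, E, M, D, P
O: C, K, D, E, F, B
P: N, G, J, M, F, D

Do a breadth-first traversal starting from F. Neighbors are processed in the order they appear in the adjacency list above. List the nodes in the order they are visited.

F A O P L K B G E C D N J M H I

Visit F; enqueue A, O, P, L, K, B → queue [A, O, P, L, K, B]
Visit A; enqueue G, E, C → queue [O, P, L, K, B, G, E, C]
Visit O; enqueue D → queue [P, L, K, B, G, E, C, D]
Visit P; enqueue N, J, M → queue [L, K, B, G, E, C, D, N, J, M]
Visit L → queue [K, B, G, E, C, D, N, J, M]
Visit K; enqueue H → queue [B, G, E, C, D, N, J, M, H]
Visit B → queue [G, E, C, D, N, J, M, H]
Visit G → queue [E, C, D, N, J, M, H]
Visit E → queue [C, D, N, J, M, H]
Visit C → queue [D, N, J, M, H]
Visit D → queue [N, J, M, H]
Visit N; enqueue I → queue [J, M, H, I]
Visit J → queue [M, H, I]
Visit M → queue [H, I]
Visit H → queue [I]
Visit I → queue []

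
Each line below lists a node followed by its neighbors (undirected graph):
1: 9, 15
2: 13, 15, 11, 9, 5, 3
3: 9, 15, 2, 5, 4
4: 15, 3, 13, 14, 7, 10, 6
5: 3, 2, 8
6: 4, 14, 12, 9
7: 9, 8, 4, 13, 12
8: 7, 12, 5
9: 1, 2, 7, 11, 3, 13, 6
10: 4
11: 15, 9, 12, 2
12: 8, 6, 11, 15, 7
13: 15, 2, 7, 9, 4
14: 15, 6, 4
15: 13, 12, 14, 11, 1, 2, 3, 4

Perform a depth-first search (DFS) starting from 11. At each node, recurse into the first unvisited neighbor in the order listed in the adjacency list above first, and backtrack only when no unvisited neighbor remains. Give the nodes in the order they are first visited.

11 -> 15 -> 13 -> 2 -> 9 -> 1 -> 7 -> 8 -> 12 -> 6 -> 4 -> 3 -> 5 -> 14 -> 10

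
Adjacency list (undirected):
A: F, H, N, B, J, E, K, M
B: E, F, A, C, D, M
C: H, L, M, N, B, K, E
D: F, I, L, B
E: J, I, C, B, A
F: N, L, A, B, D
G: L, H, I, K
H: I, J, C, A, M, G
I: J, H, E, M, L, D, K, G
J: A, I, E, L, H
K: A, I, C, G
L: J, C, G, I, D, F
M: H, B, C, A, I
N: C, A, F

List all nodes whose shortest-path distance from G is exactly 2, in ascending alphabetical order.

A, C, D, E, F, J, M

Level 0: G
Level 1: H, I, K, L
Level 2: A, C, D, E, F, J, M
Level 3: B, N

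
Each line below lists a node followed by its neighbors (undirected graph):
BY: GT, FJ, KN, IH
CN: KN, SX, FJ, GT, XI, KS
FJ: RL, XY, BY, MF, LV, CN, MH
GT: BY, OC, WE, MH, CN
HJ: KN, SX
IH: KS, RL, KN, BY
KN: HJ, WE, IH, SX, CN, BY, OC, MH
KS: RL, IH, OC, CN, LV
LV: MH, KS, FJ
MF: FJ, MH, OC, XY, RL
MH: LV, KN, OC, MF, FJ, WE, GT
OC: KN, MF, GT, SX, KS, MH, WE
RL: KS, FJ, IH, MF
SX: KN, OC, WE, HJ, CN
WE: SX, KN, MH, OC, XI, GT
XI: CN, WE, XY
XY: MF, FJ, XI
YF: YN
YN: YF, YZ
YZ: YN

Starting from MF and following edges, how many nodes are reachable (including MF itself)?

BFS from MF visits: MF, FJ, MH, OC, XY, RL, BY, LV, CN, KN, WE, GT, SX, KS, XI, IH, HJ
Reachable nodes: 17 of 20 total.

17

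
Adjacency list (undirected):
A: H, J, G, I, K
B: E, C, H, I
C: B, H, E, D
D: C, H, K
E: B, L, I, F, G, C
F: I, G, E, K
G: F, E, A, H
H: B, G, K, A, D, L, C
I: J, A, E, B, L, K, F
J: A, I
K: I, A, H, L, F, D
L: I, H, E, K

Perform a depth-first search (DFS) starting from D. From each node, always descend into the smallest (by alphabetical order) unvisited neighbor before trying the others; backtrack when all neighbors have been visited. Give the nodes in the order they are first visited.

Visit D
D → C
C → B
B → E
E → F
F → G
G → A
A → H
H → K
K → I
I → J
I → L

D C B E F G A H K I J L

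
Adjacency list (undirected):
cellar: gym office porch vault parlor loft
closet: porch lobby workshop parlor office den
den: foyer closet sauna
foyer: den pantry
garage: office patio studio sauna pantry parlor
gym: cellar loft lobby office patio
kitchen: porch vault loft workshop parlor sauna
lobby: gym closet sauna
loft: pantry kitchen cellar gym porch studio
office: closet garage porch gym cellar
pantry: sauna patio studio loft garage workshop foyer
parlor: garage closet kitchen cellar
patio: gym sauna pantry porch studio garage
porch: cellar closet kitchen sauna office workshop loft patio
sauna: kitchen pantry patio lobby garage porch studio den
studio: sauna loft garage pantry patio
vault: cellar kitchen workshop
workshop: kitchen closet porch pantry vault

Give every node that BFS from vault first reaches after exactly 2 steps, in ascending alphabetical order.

Level 0: vault
Level 1: cellar, kitchen, workshop
Level 2: closet, gym, loft, office, pantry, parlor, porch, sauna
Level 3: den, foyer, garage, lobby, patio, studio

closet, gym, loft, office, pantry, parlor, porch, sauna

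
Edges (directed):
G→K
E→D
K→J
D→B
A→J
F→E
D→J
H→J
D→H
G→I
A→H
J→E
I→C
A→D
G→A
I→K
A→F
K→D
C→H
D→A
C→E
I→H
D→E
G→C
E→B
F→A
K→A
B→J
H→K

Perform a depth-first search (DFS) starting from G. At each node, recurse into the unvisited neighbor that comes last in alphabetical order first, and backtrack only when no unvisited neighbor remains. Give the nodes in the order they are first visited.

Visit G
G → K
K → J
J → E
E → D
D → H
D → B
D → A
A → F
G → I
I → C

G, K, J, E, D, H, B, A, F, I, C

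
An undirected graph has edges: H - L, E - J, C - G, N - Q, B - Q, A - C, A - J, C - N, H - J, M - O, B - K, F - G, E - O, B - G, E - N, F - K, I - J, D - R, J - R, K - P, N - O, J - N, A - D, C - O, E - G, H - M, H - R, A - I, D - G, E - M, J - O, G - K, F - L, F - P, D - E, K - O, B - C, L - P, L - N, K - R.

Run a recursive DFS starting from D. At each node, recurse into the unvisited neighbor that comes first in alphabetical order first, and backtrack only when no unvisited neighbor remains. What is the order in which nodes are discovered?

Visit D
D → A
A → C
C → B
B → G
G → E
E → J
J → H
H → L
L → F
F → K
K → O
O → M
O → N
N → Q
K → P
K → R
J → I

D A C B G E J H L F K O M N Q P R I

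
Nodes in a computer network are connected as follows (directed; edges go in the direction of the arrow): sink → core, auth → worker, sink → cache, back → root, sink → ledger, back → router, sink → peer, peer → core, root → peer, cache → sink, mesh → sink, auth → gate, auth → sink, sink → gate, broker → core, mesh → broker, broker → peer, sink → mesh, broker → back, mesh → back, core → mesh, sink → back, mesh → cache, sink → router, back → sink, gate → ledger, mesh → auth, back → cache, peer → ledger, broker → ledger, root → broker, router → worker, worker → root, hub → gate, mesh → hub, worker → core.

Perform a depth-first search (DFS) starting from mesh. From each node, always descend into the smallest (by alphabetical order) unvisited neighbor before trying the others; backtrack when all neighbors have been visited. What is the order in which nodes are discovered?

Visit mesh
mesh → auth
auth → gate
gate → ledger
auth → sink
sink → back
back → cache
back → root
root → broker
broker → core
broker → peer
back → router
router → worker
mesh → hub

mesh, auth, gate, ledger, sink, back, cache, root, broker, core, peer, router, worker, hub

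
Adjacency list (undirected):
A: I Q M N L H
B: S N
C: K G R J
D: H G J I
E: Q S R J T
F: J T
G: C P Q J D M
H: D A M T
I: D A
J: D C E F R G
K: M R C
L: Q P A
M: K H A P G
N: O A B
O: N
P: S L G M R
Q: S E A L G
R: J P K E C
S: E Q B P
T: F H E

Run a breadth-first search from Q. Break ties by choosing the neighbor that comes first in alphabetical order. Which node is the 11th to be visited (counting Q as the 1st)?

Visit Q; enqueue A, E, G, L, S → queue [A, E, G, L, S]
Visit A; enqueue H, I, M, N → queue [E, G, L, S, H, I, M, N]
Visit E; enqueue J, R, T → queue [G, L, S, H, I, M, N, J, R, T]
Visit G; enqueue C, D, P → queue [L, S, H, I, M, N, J, R, T, C, D, P]
Visit L → queue [S, H, I, M, N, J, R, T, C, D, P]
Visit S; enqueue B → queue [H, I, M, N, J, R, T, C, D, P, B]
Visit H → queue [I, M, N, J, R, T, C, D, P, B]
Visit I → queue [M, N, J, R, T, C, D, P, B]
Visit M; enqueue K → queue [N, J, R, T, C, D, P, B, K]
Visit N; enqueue O → queue [J, R, T, C, D, P, B, K, O]
Visit J; enqueue F → queue [R, T, C, D, P, B, K, O, F]
Visit R → queue [T, C, D, P, B, K, O, F]
Visit T → queue [C, D, P, B, K, O, F]
Visit C → queue [D, P, B, K, O, F]
Visit D → queue [P, B, K, O, F]
Visit P → queue [B, K, O, F]
Visit B → queue [K, O, F]
Visit K → queue [O, F]
Visit O → queue [F]
Visit F → queue []

Visit order: Q, A, E, G, L, S, H, I, M, N, J, R, T, C, D, P, B, K, O, F

J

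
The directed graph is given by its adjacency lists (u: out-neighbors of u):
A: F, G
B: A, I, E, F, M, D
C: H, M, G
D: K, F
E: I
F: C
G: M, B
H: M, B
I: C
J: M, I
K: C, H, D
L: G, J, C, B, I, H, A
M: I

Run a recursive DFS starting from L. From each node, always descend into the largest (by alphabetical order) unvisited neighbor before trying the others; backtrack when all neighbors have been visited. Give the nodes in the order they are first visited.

L → J → M → I → C → H → B → F → E → D → K → A → G

Visit L
L → J
J → M
M → I
I → C
C → H
H → B
B → F
B → E
B → D
D → K
B → A
A → G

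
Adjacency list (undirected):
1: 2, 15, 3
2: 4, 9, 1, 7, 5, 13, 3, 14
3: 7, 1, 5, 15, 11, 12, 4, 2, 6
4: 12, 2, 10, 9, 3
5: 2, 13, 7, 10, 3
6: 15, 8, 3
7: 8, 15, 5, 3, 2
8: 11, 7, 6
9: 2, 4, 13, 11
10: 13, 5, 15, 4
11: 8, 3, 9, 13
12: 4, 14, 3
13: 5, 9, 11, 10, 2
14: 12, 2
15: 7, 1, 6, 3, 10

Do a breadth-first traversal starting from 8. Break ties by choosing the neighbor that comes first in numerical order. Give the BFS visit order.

Visit 8; enqueue 6, 7, 11 → queue [6, 7, 11]
Visit 6; enqueue 3, 15 → queue [7, 11, 3, 15]
Visit 7; enqueue 2, 5 → queue [11, 3, 15, 2, 5]
Visit 11; enqueue 9, 13 → queue [3, 15, 2, 5, 9, 13]
Visit 3; enqueue 1, 4, 12 → queue [15, 2, 5, 9, 13, 1, 4, 12]
Visit 15; enqueue 10 → queue [2, 5, 9, 13, 1, 4, 12, 10]
Visit 2; enqueue 14 → queue [5, 9, 13, 1, 4, 12, 10, 14]
Visit 5 → queue [9, 13, 1, 4, 12, 10, 14]
Visit 9 → queue [13, 1, 4, 12, 10, 14]
Visit 13 → queue [1, 4, 12, 10, 14]
Visit 1 → queue [4, 12, 10, 14]
Visit 4 → queue [12, 10, 14]
Visit 12 → queue [10, 14]
Visit 10 → queue [14]
Visit 14 → queue []

8, 6, 7, 11, 3, 15, 2, 5, 9, 13, 1, 4, 12, 10, 14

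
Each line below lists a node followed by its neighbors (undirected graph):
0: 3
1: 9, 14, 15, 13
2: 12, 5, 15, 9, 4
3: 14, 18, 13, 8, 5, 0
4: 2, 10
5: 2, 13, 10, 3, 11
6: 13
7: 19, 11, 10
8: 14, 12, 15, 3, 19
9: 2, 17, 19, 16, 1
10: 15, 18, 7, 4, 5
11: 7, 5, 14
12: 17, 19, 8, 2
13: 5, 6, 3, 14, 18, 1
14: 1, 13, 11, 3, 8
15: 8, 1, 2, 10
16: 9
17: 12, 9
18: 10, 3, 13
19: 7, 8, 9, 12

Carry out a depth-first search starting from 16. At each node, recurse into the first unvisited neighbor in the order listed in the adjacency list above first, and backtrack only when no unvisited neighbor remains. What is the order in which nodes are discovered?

Visit 16
16 → 9
9 → 2
2 → 12
12 → 17
12 → 19
19 → 7
7 → 11
11 → 5
5 → 13
13 → 6
13 → 3
3 → 14
14 → 1
1 → 15
15 → 8
15 → 10
10 → 18
10 → 4
3 → 0

16 -> 9 -> 2 -> 12 -> 17 -> 19 -> 7 -> 11 -> 5 -> 13 -> 6 -> 3 -> 14 -> 1 -> 15 -> 8 -> 10 -> 18 -> 4 -> 0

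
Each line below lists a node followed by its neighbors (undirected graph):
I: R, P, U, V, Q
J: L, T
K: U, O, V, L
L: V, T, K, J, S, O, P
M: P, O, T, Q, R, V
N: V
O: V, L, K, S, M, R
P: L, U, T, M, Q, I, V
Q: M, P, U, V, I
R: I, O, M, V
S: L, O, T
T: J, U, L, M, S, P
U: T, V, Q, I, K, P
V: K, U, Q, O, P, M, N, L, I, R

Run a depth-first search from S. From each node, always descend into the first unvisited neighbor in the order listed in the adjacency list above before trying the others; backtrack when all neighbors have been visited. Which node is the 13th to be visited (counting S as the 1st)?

Visit S
S → L
L → V
V → K
K → U
U → T
T → J
T → M
M → P
P → Q
Q → I
I → R
R → O
V → N

Visit order: S, L, V, K, U, T, J, M, P, Q, I, R, O, N

O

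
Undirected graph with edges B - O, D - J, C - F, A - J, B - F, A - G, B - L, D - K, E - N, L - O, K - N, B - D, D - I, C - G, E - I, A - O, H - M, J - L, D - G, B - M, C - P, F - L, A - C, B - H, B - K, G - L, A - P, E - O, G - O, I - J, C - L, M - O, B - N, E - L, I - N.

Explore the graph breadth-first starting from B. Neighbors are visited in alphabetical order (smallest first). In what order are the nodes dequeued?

Visit B; enqueue D, F, H, K, L, M, N, O → queue [D, F, H, K, L, M, N, O]
Visit D; enqueue G, I, J → queue [F, H, K, L, M, N, O, G, I, J]
Visit F; enqueue C → queue [H, K, L, M, N, O, G, I, J, C]
Visit H → queue [K, L, M, N, O, G, I, J, C]
Visit K → queue [L, M, N, O, G, I, J, C]
Visit L; enqueue E → queue [M, N, O, G, I, J, C, E]
Visit M → queue [N, O, G, I, J, C, E]
Visit N → queue [O, G, I, J, C, E]
Visit O; enqueue A → queue [G, I, J, C, E, A]
Visit G → queue [I, J, C, E, A]
Visit I → queue [J, C, E, A]
Visit J → queue [C, E, A]
Visit C; enqueue P → queue [E, A, P]
Visit E → queue [A, P]
Visit A → queue [P]
Visit P → queue []

B -> D -> F -> H -> K -> L -> M -> N -> O -> G -> I -> J -> C -> E -> A -> P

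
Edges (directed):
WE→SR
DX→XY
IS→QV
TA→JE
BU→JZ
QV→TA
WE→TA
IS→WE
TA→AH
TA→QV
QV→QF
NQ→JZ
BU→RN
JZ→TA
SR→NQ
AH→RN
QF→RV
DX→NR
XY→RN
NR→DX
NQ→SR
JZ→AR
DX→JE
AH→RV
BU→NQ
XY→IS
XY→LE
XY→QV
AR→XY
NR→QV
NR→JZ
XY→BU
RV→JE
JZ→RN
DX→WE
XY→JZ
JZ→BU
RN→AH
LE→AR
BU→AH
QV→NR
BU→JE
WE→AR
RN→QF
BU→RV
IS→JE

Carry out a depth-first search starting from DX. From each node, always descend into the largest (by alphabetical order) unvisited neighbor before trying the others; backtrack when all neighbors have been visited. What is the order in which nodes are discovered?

DX, XY, RN, QF, RV, JE, AH, QV, TA, NR, JZ, BU, NQ, SR, AR, LE, IS, WE

Visit DX
DX → XY
XY → RN
RN → QF
QF → RV
RV → JE
RN → AH
XY → QV
QV → TA
QV → NR
NR → JZ
JZ → BU
BU → NQ
NQ → SR
JZ → AR
XY → LE
XY → IS
IS → WE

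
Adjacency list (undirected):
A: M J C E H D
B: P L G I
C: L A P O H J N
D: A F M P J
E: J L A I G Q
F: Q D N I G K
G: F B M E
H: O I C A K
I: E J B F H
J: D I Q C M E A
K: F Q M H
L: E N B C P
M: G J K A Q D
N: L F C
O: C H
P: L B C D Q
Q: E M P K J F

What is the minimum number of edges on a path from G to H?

Level 0: G
Level 1: B, E, F, M
Level 2: A, D, I, J, K, L, N, P, Q
Level 3: C, H
Level 4: O
H first appears at level 3.

3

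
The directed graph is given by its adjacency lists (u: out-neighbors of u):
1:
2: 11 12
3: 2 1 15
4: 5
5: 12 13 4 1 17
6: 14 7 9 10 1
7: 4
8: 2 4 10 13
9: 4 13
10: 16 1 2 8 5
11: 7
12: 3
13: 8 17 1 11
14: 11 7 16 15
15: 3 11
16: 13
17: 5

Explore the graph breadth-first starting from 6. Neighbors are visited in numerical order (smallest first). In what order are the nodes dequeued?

6, 1, 7, 9, 10, 14, 4, 13, 2, 5, 8, 16, 11, 15, 17, 12, 3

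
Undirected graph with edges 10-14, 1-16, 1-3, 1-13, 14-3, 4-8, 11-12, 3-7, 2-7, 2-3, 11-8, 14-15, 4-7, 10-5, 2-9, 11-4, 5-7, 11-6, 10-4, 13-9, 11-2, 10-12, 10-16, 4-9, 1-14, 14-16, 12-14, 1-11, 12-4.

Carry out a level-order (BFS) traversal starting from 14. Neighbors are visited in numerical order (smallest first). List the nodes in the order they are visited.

Visit 14; enqueue 1, 3, 10, 12, 15, 16 → queue [1, 3, 10, 12, 15, 16]
Visit 1; enqueue 11, 13 → queue [3, 10, 12, 15, 16, 11, 13]
Visit 3; enqueue 2, 7 → queue [10, 12, 15, 16, 11, 13, 2, 7]
Visit 10; enqueue 4, 5 → queue [12, 15, 16, 11, 13, 2, 7, 4, 5]
Visit 12 → queue [15, 16, 11, 13, 2, 7, 4, 5]
Visit 15 → queue [16, 11, 13, 2, 7, 4, 5]
Visit 16 → queue [11, 13, 2, 7, 4, 5]
Visit 11; enqueue 6, 8 → queue [13, 2, 7, 4, 5, 6, 8]
Visit 13; enqueue 9 → queue [2, 7, 4, 5, 6, 8, 9]
Visit 2 → queue [7, 4, 5, 6, 8, 9]
Visit 7 → queue [4, 5, 6, 8, 9]
Visit 4 → queue [5, 6, 8, 9]
Visit 5 → queue [6, 8, 9]
Visit 6 → queue [8, 9]
Visit 8 → queue [9]
Visit 9 → queue []

14, 1, 3, 10, 12, 15, 16, 11, 13, 2, 7, 4, 5, 6, 8, 9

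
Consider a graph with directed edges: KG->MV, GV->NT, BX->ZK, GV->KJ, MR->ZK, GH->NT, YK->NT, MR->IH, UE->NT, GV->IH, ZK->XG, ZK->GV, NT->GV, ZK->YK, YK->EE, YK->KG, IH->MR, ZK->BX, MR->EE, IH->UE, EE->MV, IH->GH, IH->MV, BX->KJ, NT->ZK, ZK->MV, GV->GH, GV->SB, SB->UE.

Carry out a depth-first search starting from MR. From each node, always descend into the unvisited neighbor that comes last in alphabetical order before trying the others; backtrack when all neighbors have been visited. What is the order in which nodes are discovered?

MR, ZK, YK, NT, GV, SB, UE, KJ, IH, MV, GH, KG, EE, XG, BX

Visit MR
MR → ZK
ZK → YK
YK → NT
NT → GV
GV → SB
SB → UE
GV → KJ
GV → IH
IH → MV
IH → GH
YK → KG
YK → EE
ZK → XG
ZK → BX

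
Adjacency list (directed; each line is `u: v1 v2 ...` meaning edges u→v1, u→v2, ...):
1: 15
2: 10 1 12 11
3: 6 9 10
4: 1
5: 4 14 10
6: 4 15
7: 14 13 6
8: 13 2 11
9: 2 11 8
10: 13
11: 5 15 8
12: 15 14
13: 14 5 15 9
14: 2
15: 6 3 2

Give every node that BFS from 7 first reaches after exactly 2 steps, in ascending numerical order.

2, 4, 5, 9, 15

Level 0: 7
Level 1: 6, 13, 14
Level 2: 2, 4, 5, 9, 15
Level 3: 1, 3, 8, 10, 11, 12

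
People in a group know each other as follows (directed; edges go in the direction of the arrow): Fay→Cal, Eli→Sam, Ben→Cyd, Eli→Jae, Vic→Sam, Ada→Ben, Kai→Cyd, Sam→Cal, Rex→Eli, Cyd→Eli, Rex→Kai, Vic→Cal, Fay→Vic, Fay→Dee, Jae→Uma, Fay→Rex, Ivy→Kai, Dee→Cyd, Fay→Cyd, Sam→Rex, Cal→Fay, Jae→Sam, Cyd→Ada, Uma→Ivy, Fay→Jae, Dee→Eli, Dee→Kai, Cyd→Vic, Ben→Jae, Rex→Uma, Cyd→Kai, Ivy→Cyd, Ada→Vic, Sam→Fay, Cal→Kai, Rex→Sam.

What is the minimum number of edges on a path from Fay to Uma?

2

Level 0: Fay
Level 1: Cal, Cyd, Dee, Jae, Rex, Vic
Level 2: Ada, Eli, Kai, Sam, Uma
Level 3: Ben, Ivy
Uma first appears at level 2.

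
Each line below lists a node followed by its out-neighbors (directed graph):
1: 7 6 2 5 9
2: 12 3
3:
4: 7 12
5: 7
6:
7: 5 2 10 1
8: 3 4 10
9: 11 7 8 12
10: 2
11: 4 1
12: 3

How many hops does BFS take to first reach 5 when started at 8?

Level 0: 8
Level 1: 3, 4, 10
Level 2: 2, 7, 12
Level 3: 1, 5
Level 4: 6, 9
Level 5: 11
5 first appears at level 3.

3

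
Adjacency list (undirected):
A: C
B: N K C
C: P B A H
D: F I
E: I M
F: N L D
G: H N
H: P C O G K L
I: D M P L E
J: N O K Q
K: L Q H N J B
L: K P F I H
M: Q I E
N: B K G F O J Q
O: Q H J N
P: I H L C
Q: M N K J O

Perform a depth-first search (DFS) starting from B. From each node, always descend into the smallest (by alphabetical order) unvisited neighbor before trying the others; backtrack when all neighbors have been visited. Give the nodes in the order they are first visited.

Visit B
B → C
C → A
C → H
H → G
G → N
N → F
F → D
D → I
I → E
E → M
M → Q
Q → J
J → K
K → L
L → P
J → O

B -> C -> A -> H -> G -> N -> F -> D -> I -> E -> M -> Q -> J -> K -> L -> P -> O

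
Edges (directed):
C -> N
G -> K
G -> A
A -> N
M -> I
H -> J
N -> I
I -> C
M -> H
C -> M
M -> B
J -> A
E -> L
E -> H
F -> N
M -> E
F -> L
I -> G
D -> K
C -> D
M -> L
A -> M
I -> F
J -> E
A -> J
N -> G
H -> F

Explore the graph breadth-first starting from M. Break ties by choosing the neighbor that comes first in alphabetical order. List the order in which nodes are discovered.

M → B → E → H → I → L → F → J → C → G → N → A → D → K

Visit M; enqueue B, E, H, I, L → queue [B, E, H, I, L]
Visit B → queue [E, H, I, L]
Visit E → queue [H, I, L]
Visit H; enqueue F, J → queue [I, L, F, J]
Visit I; enqueue C, G → queue [L, F, J, C, G]
Visit L → queue [F, J, C, G]
Visit F; enqueue N → queue [J, C, G, N]
Visit J; enqueue A → queue [C, G, N, A]
Visit C; enqueue D → queue [G, N, A, D]
Visit G; enqueue K → queue [N, A, D, K]
Visit N → queue [A, D, K]
Visit A → queue [D, K]
Visit D → queue [K]
Visit K → queue []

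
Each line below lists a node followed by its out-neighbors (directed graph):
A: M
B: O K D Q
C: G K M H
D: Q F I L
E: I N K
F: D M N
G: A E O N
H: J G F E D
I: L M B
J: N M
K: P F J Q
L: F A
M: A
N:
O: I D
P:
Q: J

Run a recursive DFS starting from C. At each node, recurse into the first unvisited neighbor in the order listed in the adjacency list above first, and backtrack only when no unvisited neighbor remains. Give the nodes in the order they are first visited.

C → G → A → M → E → I → L → F → D → Q → J → N → B → O → K → P → H

Visit C
C → G
G → A
A → M
G → E
E → I
I → L
L → F
F → D
D → Q
Q → J
J → N
I → B
B → O
B → K
K → P
C → H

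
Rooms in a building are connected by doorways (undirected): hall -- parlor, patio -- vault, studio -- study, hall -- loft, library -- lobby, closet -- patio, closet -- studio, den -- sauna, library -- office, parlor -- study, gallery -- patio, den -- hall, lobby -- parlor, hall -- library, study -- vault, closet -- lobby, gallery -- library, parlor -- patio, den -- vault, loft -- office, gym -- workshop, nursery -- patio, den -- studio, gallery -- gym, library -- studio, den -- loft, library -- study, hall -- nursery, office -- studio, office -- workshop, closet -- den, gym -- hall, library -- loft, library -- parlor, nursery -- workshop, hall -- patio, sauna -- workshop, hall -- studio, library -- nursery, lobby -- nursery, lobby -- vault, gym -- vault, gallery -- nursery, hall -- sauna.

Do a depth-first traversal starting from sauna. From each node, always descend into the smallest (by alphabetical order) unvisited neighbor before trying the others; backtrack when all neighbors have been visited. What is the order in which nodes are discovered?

sauna den closet lobby library gallery gym hall loft office studio study parlor patio nursery workshop vault

Visit sauna
sauna → den
den → closet
closet → lobby
lobby → library
library → gallery
gallery → gym
gym → hall
hall → loft
loft → office
office → studio
studio → study
study → parlor
parlor → patio
patio → nursery
nursery → workshop
patio → vault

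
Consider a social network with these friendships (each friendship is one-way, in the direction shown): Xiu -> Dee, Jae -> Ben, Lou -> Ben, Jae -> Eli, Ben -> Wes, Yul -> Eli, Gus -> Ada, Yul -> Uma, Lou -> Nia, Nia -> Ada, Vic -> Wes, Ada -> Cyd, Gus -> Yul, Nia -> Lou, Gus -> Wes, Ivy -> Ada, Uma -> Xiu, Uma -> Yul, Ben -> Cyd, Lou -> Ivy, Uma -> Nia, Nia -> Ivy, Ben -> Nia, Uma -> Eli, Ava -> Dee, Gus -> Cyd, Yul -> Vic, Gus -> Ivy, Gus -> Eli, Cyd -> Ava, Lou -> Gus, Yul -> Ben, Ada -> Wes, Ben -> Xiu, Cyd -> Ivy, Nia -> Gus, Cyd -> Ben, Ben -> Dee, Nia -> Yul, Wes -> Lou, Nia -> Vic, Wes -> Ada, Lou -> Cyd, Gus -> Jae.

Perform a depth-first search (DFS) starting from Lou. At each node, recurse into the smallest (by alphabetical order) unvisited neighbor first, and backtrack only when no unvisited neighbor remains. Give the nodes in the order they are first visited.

Visit Lou
Lou → Ben
Ben → Cyd
Cyd → Ava
Ava → Dee
Cyd → Ivy
Ivy → Ada
Ada → Wes
Ben → Nia
Nia → Gus
Gus → Eli
Gus → Jae
Gus → Yul
Yul → Uma
Uma → Xiu
Yul → Vic

Lou -> Ben -> Cyd -> Ava -> Dee -> Ivy -> Ada -> Wes -> Nia -> Gus -> Eli -> Jae -> Yul -> Uma -> Xiu -> Vic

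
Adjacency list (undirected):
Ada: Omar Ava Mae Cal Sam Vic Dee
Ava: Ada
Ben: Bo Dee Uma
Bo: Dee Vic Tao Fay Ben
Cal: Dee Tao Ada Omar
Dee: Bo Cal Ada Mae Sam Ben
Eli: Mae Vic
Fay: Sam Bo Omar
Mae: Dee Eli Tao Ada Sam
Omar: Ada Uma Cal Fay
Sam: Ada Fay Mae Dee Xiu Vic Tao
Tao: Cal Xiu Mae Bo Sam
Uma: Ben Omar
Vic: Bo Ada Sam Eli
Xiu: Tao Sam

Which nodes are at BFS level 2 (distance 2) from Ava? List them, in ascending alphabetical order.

Level 0: Ava
Level 1: Ada
Level 2: Cal, Dee, Mae, Omar, Sam, Vic
Level 3: Ben, Bo, Eli, Fay, Tao, Uma, Xiu

Cal, Dee, Mae, Omar, Sam, Vic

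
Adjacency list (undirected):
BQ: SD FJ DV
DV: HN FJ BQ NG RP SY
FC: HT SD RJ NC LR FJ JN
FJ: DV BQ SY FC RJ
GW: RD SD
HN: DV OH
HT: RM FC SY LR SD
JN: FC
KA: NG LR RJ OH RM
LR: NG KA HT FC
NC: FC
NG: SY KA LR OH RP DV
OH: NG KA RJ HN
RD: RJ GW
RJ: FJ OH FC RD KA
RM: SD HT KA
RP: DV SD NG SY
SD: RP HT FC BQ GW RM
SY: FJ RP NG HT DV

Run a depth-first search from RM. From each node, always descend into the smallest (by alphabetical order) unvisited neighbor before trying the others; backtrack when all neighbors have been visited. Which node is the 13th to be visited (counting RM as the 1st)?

Visit RM
RM → HT
HT → FC
FC → FJ
FJ → BQ
BQ → DV
DV → HN
HN → OH
OH → KA
KA → LR
LR → NG
NG → RP
RP → SD
SD → GW
GW → RD
RD → RJ
RP → SY
FC → JN
FC → NC

Visit order: RM, HT, FC, FJ, BQ, DV, HN, OH, KA, LR, NG, RP, SD, GW, RD, RJ, SY, JN, NC

SD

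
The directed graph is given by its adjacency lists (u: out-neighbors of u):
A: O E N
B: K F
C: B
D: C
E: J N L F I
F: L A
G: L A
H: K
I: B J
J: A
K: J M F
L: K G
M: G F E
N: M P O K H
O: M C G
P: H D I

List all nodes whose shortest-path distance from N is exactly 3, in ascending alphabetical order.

Level 0: N
Level 1: H, K, M, O, P
Level 2: C, D, E, F, G, I, J
Level 3: A, B, L

A, B, L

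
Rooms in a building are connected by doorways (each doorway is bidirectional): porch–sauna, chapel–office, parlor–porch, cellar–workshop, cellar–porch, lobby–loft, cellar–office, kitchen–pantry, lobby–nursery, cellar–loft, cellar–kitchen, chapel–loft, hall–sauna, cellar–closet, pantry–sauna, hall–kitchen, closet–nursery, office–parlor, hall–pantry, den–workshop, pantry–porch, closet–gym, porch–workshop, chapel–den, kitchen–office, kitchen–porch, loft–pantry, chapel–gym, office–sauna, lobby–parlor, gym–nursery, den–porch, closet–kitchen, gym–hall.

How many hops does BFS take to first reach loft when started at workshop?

2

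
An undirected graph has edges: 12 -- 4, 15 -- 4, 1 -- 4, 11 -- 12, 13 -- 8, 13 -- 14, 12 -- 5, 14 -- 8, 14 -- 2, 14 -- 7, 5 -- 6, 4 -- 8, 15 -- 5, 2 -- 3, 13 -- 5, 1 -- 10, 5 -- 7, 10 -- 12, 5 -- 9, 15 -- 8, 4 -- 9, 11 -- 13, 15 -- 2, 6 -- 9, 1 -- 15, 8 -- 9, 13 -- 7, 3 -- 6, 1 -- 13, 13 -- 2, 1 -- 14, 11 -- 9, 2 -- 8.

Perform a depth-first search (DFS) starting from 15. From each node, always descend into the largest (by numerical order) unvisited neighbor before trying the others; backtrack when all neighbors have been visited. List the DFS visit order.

Visit 15
15 → 8
8 → 14
14 → 13
13 → 11
11 → 12
12 → 10
10 → 1
1 → 4
4 → 9
9 → 6
6 → 5
5 → 7
6 → 3
3 → 2

15 -> 8 -> 14 -> 13 -> 11 -> 12 -> 10 -> 1 -> 4 -> 9 -> 6 -> 5 -> 7 -> 3 -> 2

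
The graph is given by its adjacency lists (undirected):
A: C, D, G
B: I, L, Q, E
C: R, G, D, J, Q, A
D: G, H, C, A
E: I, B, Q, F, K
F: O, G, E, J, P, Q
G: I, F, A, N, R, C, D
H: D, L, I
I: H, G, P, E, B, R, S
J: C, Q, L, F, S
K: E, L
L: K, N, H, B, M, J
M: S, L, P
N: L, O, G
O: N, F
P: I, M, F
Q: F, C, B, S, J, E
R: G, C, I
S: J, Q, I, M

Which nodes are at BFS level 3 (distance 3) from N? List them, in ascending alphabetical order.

Level 0: N
Level 1: G, L, O
Level 2: A, B, C, D, F, H, I, J, K, M, R
Level 3: E, P, Q, S

E, P, Q, S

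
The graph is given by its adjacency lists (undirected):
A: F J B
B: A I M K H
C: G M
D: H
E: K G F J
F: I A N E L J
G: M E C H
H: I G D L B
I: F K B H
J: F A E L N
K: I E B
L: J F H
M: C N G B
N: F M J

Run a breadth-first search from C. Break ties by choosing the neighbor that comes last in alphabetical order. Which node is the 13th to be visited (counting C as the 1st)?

L

Visit C; enqueue M, G → queue [M, G]
Visit M; enqueue N, B → queue [G, N, B]
Visit G; enqueue H, E → queue [N, B, H, E]
Visit N; enqueue J, F → queue [B, H, E, J, F]
Visit B; enqueue K, I, A → queue [H, E, J, F, K, I, A]
Visit H; enqueue L, D → queue [E, J, F, K, I, A, L, D]
Visit E → queue [J, F, K, I, A, L, D]
Visit J → queue [F, K, I, A, L, D]
Visit F → queue [K, I, A, L, D]
Visit K → queue [I, A, L, D]
Visit I → queue [A, L, D]
Visit A → queue [L, D]
Visit L → queue [D]
Visit D → queue []

Visit order: C, M, G, N, B, H, E, J, F, K, I, A, L, D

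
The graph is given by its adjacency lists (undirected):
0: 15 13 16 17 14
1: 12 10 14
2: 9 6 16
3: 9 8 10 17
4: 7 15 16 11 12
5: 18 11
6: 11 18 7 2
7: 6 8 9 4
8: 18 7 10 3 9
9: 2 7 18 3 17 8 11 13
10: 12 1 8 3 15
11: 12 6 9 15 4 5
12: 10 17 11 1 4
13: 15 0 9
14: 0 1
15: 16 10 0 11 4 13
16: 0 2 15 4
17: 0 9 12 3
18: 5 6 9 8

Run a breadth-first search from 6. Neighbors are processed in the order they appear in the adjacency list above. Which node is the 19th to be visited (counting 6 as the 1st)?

14

Visit 6; enqueue 11, 18, 7, 2 → queue [11, 18, 7, 2]
Visit 11; enqueue 12, 9, 15, 4, 5 → queue [18, 7, 2, 12, 9, 15, 4, 5]
Visit 18; enqueue 8 → queue [7, 2, 12, 9, 15, 4, 5, 8]
Visit 7 → queue [2, 12, 9, 15, 4, 5, 8]
Visit 2; enqueue 16 → queue [12, 9, 15, 4, 5, 8, 16]
Visit 12; enqueue 10, 17, 1 → queue [9, 15, 4, 5, 8, 16, 10, 17, 1]
Visit 9; enqueue 3, 13 → queue [15, 4, 5, 8, 16, 10, 17, 1, 3, 13]
Visit 15; enqueue 0 → queue [4, 5, 8, 16, 10, 17, 1, 3, 13, 0]
Visit 4 → queue [5, 8, 16, 10, 17, 1, 3, 13, 0]
Visit 5 → queue [8, 16, 10, 17, 1, 3, 13, 0]
Visit 8 → queue [16, 10, 17, 1, 3, 13, 0]
Visit 16 → queue [10, 17, 1, 3, 13, 0]
Visit 10 → queue [17, 1, 3, 13, 0]
Visit 17 → queue [1, 3, 13, 0]
Visit 1; enqueue 14 → queue [3, 13, 0, 14]
Visit 3 → queue [13, 0, 14]
Visit 13 → queue [0, 14]
Visit 0 → queue [14]
Visit 14 → queue []

Visit order: 6, 11, 18, 7, 2, 12, 9, 15, 4, 5, 8, 16, 10, 17, 1, 3, 13, 0, 14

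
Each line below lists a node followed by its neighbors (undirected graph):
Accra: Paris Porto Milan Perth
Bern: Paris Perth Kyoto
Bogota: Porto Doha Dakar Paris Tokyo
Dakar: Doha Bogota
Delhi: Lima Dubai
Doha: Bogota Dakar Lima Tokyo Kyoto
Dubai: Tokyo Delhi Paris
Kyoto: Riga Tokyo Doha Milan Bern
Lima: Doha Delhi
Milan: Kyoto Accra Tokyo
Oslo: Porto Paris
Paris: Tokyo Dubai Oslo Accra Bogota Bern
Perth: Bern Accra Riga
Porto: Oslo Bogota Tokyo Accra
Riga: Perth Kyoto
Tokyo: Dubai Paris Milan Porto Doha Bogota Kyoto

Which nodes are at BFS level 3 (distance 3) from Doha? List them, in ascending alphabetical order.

Accra, Oslo, Perth

Level 0: Doha
Level 1: Bogota, Dakar, Kyoto, Lima, Tokyo
Level 2: Bern, Delhi, Dubai, Milan, Paris, Porto, Riga
Level 3: Accra, Oslo, Perth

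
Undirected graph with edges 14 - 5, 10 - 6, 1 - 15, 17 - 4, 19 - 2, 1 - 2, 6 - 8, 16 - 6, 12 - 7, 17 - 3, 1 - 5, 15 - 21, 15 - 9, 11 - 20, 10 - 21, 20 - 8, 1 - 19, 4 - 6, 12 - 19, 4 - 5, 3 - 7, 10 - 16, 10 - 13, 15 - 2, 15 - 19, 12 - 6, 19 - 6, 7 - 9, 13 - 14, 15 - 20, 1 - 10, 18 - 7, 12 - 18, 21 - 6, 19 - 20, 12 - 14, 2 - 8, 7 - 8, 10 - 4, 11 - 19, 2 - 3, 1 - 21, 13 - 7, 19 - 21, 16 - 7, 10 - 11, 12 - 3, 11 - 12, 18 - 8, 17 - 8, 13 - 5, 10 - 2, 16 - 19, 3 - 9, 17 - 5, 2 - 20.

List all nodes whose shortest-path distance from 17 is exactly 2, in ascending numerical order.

Level 0: 17
Level 1: 3, 4, 5, 8
Level 2: 1, 2, 6, 7, 9, 10, 12, 13, 14, 18, 20
Level 3: 11, 15, 16, 19, 21

1, 2, 6, 7, 9, 10, 12, 13, 14, 18, 20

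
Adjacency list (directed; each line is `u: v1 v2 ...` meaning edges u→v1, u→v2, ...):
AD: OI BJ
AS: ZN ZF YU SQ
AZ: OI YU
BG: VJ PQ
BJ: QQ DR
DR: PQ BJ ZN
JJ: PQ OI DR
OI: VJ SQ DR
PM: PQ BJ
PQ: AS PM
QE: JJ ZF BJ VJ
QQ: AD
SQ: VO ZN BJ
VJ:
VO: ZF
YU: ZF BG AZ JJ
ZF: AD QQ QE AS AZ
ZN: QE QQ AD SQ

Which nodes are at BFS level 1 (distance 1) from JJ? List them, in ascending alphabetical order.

DR, OI, PQ

Level 0: JJ
Level 1: DR, OI, PQ
Level 2: AS, BJ, PM, SQ, VJ, ZN
Level 3: AD, QE, QQ, VO, YU, ZF
Level 4: AZ, BG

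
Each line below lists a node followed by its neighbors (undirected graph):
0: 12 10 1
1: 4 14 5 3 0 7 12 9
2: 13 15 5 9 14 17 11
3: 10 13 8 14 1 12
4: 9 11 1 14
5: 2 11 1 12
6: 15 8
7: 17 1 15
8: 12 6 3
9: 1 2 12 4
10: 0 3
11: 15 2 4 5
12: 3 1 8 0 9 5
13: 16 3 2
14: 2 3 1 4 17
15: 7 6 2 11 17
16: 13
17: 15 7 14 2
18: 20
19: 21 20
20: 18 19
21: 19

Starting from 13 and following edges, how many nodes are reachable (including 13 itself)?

18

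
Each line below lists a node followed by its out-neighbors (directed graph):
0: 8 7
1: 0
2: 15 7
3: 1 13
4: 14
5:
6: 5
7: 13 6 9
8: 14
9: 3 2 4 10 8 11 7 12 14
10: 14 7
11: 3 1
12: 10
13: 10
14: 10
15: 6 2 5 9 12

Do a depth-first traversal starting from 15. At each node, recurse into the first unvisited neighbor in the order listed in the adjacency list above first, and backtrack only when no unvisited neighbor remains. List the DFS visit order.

Visit 15
15 → 6
6 → 5
15 → 2
2 → 7
7 → 13
13 → 10
10 → 14
7 → 9
9 → 3
3 → 1
1 → 0
0 → 8
9 → 4
9 → 11
9 → 12

15 -> 6 -> 5 -> 2 -> 7 -> 13 -> 10 -> 14 -> 9 -> 3 -> 1 -> 0 -> 8 -> 4 -> 11 -> 12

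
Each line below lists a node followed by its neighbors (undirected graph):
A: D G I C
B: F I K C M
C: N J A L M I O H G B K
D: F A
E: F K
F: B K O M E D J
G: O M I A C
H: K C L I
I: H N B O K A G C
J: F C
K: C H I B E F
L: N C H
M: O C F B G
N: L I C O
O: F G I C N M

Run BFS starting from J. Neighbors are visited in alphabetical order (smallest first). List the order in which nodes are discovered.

Visit J; enqueue C, F → queue [C, F]
Visit C; enqueue A, B, G, H, I, K, L, M, N, O → queue [F, A, B, G, H, I, K, L, M, N, O]
Visit F; enqueue D, E → queue [A, B, G, H, I, K, L, M, N, O, D, E]
Visit A → queue [B, G, H, I, K, L, M, N, O, D, E]
Visit B → queue [G, H, I, K, L, M, N, O, D, E]
Visit G → queue [H, I, K, L, M, N, O, D, E]
Visit H → queue [I, K, L, M, N, O, D, E]
Visit I → queue [K, L, M, N, O, D, E]
Visit K → queue [L, M, N, O, D, E]
Visit L → queue [M, N, O, D, E]
Visit M → queue [N, O, D, E]
Visit N → queue [O, D, E]
Visit O → queue [D, E]
Visit D → queue [E]
Visit E → queue []

J, C, F, A, B, G, H, I, K, L, M, N, O, D, E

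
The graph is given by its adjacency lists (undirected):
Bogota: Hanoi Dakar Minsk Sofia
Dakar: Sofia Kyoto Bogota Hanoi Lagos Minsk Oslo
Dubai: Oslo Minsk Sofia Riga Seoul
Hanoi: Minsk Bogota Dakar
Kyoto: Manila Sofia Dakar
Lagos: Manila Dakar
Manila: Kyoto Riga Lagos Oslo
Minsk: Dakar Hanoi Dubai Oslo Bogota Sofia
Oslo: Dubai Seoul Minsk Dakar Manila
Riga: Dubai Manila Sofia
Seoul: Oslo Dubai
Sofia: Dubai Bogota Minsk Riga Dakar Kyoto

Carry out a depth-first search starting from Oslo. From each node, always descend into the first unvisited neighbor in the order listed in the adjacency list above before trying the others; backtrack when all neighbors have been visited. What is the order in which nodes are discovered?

Oslo -> Dubai -> Minsk -> Dakar -> Sofia -> Bogota -> Hanoi -> Riga -> Manila -> Kyoto -> Lagos -> Seoul

Visit Oslo
Oslo → Dubai
Dubai → Minsk
Minsk → Dakar
Dakar → Sofia
Sofia → Bogota
Bogota → Hanoi
Sofia → Riga
Riga → Manila
Manila → Kyoto
Manila → Lagos
Dubai → Seoul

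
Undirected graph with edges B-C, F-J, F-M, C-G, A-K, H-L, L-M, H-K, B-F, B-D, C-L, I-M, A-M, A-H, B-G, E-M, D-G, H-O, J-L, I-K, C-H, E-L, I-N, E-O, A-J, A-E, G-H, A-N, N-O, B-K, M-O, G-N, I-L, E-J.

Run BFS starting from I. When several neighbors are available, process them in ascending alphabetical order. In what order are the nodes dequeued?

Visit I; enqueue K, L, M, N → queue [K, L, M, N]
Visit K; enqueue A, B, H → queue [L, M, N, A, B, H]
Visit L; enqueue C, E, J → queue [M, N, A, B, H, C, E, J]
Visit M; enqueue F, O → queue [N, A, B, H, C, E, J, F, O]
Visit N; enqueue G → queue [A, B, H, C, E, J, F, O, G]
Visit A → queue [B, H, C, E, J, F, O, G]
Visit B; enqueue D → queue [H, C, E, J, F, O, G, D]
Visit H → queue [C, E, J, F, O, G, D]
Visit C → queue [E, J, F, O, G, D]
Visit E → queue [J, F, O, G, D]
Visit J → queue [F, O, G, D]
Visit F → queue [O, G, D]
Visit O → queue [G, D]
Visit G → queue [D]
Visit D → queue []

I → K → L → M → N → A → B → H → C → E → J → F → O → G → D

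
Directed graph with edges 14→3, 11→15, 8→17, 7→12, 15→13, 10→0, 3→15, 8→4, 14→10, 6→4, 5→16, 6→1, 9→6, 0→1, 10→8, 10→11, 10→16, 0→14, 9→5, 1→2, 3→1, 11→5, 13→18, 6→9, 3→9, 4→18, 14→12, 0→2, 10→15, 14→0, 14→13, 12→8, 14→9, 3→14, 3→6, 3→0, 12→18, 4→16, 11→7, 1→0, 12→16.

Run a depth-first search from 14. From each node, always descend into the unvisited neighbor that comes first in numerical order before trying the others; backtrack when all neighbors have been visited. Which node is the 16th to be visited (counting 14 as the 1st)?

Visit 14
14 → 0
0 → 1
1 → 2
14 → 3
3 → 6
6 → 4
4 → 16
4 → 18
6 → 9
9 → 5
3 → 15
15 → 13
14 → 10
10 → 8
8 → 17
10 → 11
11 → 7
7 → 12

Visit order: 14, 0, 1, 2, 3, 6, 4, 16, 18, 9, 5, 15, 13, 10, 8, 17, 11, 7, 12

17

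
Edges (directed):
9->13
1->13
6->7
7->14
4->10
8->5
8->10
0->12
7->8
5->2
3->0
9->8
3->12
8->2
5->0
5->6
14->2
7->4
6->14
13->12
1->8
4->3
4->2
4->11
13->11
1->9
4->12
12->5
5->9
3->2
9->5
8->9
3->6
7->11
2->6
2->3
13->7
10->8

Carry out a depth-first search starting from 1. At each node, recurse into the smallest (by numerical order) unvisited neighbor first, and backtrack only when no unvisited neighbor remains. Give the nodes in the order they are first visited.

1, 8, 2, 3, 0, 12, 5, 6, 7, 4, 10, 11, 14, 9, 13

Visit 1
1 → 8
8 → 2
2 → 3
3 → 0
0 → 12
12 → 5
5 → 6
6 → 7
7 → 4
4 → 10
4 → 11
7 → 14
5 → 9
9 → 13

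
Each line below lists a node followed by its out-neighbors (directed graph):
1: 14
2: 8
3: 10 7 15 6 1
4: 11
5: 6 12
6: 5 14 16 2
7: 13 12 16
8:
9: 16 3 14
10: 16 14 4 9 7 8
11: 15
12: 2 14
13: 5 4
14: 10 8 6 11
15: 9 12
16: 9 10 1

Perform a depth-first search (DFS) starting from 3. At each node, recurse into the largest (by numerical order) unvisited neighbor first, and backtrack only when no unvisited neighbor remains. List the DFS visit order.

Visit 3
3 → 15
15 → 12
12 → 14
14 → 11
14 → 10
10 → 16
16 → 9
16 → 1
10 → 8
10 → 7
7 → 13
13 → 5
5 → 6
6 → 2
13 → 4

3, 15, 12, 14, 11, 10, 16, 9, 1, 8, 7, 13, 5, 6, 2, 4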